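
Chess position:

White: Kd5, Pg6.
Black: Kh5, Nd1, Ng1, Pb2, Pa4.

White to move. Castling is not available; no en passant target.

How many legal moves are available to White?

White to move; king on d5.
In check: no.
Legal moves: Ke6, Kd6, Kc6, Ke5, Kc5, Ke4, Kd4, Kc4, g7.
Count: 9.

9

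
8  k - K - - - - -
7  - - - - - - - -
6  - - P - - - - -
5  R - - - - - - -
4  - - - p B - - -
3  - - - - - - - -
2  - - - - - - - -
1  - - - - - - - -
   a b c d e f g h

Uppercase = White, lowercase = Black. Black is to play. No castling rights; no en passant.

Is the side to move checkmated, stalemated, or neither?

Black to move; black king on a8.
In check: yes, from the white rook on a5.
King squares — a7: attacked by Ra5; b7: attacked by Pc6; b8: attacked by Kc8.
Legal moves for Black: none.
In check with no legal moves → checkmate.

checkmate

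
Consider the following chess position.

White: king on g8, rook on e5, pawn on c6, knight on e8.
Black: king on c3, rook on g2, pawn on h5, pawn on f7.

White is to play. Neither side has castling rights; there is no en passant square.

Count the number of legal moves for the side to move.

6

White to move; king on g8.
In check: yes, from the black rook on g2.
Legal moves: Kh8, Kf8, Kh7, Kxf7, Ng7, Rg5.
Count: 6.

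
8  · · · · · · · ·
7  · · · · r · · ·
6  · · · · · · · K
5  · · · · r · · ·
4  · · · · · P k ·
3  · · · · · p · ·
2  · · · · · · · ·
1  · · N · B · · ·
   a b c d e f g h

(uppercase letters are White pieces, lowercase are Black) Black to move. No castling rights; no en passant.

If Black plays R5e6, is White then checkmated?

After R5e6: white king on h6; in check: yes, from the black rook on e6.
King squares — g5: attacked by Kg4; h5: attacked by Kg4; g6: attacked by Re6; g7: attacked by Re7; h7: attacked by Re7.
White has no legal moves → checkmate.

yes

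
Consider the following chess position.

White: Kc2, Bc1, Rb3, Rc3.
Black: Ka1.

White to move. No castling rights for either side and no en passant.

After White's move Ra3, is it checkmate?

After Ra3: black king on a1; in check: yes, from the white rook on a3.
King squares — b1: attacked by Kc2; a2: attacked by Ra3; b2: attacked by Bc1.
Black has no legal moves → checkmate.

yes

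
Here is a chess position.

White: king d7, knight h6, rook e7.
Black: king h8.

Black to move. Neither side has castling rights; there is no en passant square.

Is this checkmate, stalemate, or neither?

Black to move; black king on h8.
In check: no.
King squares — g7: attacked by Re7; h7: attacked by Re7; g8: attacked by Nh6.
Legal moves for Black: none.
Not in check and no legal moves → stalemate.

stalemate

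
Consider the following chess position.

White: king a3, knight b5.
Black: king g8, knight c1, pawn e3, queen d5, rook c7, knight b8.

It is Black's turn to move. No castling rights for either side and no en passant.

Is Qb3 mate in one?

After Qb3: white king on a3; in check: yes, from the black queen on b3.
King squares — a2: attacked by Nc1; b2: attacked by Qb3; b3: attacked by Nc1; a4: attacked by Qb3; b4: attacked by Qb3.
White has no legal moves → checkmate.

yes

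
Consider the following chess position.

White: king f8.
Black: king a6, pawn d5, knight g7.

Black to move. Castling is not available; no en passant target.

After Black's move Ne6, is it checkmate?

After Ne6: white king on f8; in check: yes, from the black knight on e6.
White has 4 legal replies: Kg8, Ke8, Kf7, Ke7.
In check but a legal move exists → not checkmate.

no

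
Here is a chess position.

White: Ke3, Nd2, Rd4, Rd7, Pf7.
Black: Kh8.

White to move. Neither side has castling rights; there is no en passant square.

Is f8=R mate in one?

After f8=R: black king on h8; in check: yes, from the white rook on f8.
King squares — g7: attacked by Rd7; h7: attacked by Rd7; g8: attacked by Rf8.
Black has no legal moves → checkmate.

yes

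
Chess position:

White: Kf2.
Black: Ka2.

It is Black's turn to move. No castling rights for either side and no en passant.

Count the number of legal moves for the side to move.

5

Black to move; king on a2.
In check: no.
Legal moves: Kb3, Ka3, Kb2, Kb1, Ka1.
Count: 5.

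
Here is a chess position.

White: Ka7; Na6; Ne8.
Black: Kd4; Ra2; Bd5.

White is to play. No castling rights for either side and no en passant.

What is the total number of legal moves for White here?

6

White to move; king on a7.
In check: no.
Legal moves: Ng7, Nc7, Nf6, Nd6, Kb8, Kb6.
Count: 6.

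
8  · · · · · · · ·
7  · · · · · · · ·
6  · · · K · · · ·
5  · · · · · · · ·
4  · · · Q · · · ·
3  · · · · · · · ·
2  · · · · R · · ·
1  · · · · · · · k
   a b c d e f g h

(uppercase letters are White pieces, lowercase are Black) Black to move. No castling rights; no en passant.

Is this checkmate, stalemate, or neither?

stalemate

Black to move; black king on h1.
In check: no.
King squares — g1: attacked by Qd4; g2: attacked by Re2; h2: attacked by Re2.
Legal moves for Black: none.
Not in check and no legal moves → stalemate.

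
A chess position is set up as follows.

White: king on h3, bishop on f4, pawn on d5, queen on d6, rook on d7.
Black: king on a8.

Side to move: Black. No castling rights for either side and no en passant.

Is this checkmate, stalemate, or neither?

stalemate

Black to move; black king on a8.
In check: no.
King squares — a7: attacked by Rd7; b7: attacked by Rd7; b8: attacked by Qd6.
Legal moves for Black: none.
Not in check and no legal moves → stalemate.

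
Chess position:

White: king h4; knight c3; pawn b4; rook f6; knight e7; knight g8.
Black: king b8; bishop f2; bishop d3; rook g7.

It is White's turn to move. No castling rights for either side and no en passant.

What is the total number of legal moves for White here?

3

White to move; king on h4.
In check: yes, from the black bishop on f2.
Legal moves: Kh5, Kh3, Rxf2.
Count: 3.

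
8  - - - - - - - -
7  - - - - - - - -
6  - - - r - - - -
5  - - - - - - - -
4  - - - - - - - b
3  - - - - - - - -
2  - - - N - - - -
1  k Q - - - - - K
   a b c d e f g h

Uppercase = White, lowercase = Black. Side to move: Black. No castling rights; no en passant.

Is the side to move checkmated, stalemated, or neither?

Black to move; black king on a1.
In check: yes, from the white queen on b1.
King squares — b1: attacked by Nd2; a2: attacked by Qb1; b2: attacked by Qb1.
Legal moves for Black: none.
In check with no legal moves → checkmate.

checkmate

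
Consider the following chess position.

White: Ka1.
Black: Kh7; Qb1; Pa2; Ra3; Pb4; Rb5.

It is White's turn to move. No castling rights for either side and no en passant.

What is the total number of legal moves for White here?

0

White to move; king on a1.
In check: yes, from the black queen on b1.
Legal moves: none.
Count: 0.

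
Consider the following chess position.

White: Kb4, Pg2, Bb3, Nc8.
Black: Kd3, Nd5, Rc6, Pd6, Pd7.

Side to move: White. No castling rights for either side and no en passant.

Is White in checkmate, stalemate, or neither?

neither

White to move; white king on b4.
In check: yes, from the black knight on d5.
King squares — a3: available; b3: own bishop; c3: attacked by Kd3; a4: available; c4: attacked by Kd3; a5: available; b5: available; c5: attacked by Rc6.
Legal moves for White: Kb5, Ka5, Ka4, Ka3, Bxd5.
White is in check but has 5 legal moves → neither.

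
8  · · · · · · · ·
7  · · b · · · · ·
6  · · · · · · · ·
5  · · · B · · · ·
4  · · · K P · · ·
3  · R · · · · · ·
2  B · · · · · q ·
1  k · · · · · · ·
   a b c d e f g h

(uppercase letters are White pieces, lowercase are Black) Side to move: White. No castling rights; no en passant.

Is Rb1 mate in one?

yes

After Rb1: black king on a1; in check: yes, from the white rook on b1.
King squares — b1: attacked by Ba2; a2: attacked by Bd5; b2: attacked by Rb1.
Black has no legal moves → checkmate.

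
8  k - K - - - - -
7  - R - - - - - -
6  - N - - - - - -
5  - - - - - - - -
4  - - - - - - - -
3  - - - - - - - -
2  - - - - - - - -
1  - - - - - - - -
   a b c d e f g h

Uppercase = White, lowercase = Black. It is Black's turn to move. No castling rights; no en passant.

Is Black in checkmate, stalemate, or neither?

checkmate

Black to move; black king on a8.
In check: yes, from the white knight on b6.
King squares — a7: attacked by Rb7; b7: attacked by Kc8; b8: attacked by Rb7.
Legal moves for Black: none.
In check with no legal moves → checkmate.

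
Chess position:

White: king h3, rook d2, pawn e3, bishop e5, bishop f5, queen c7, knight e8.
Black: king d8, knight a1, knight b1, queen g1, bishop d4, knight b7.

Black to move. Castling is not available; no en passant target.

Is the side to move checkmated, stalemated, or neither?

Black to move; black king on d8.
In check: yes, from the white queen on c7.
Legal moves for Black: Kxe8.
Black is in check but has 1 legal move → neither.

neither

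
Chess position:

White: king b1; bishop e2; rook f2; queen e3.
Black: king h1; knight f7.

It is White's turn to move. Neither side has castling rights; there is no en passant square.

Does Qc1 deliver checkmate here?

yes

After Qc1: black king on h1; in check: yes, from the white queen on c1.
King squares — g1: attacked by Qc1; g2: attacked by Rf2; h2: attacked by Rf2.
Black has no legal moves → checkmate.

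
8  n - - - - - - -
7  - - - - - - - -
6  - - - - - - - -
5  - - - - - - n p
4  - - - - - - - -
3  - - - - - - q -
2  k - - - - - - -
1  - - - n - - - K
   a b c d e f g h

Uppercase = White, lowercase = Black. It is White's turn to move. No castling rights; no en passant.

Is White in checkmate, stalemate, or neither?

White to move; white king on h1.
In check: no.
King squares — g1: attacked by Qg3; g2: attacked by Qg3; h2: attacked by Qg3.
Legal moves for White: none.
Not in check and no legal moves → stalemate.

stalemate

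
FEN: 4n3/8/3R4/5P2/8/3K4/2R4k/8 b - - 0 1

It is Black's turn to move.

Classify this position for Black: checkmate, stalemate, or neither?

Black to move; black king on h2.
In check: yes, from the white rook on c2.
Legal moves for Black: Kh3, Kg3, Kh1, Kg1.
Black is in check but has 4 legal moves → neither.

neither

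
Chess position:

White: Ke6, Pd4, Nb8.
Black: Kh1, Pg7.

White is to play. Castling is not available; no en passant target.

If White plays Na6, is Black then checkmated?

After Na6: black king on h1; in check: no.
Black is not in check, so this cannot be checkmate.

no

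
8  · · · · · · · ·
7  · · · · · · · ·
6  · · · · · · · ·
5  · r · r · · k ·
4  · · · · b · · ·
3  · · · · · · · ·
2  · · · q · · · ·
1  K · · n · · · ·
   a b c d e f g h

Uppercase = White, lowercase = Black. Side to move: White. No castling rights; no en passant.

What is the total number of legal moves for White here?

0

White to move; king on a1.
In check: no.
Legal moves: none.
Count: 0.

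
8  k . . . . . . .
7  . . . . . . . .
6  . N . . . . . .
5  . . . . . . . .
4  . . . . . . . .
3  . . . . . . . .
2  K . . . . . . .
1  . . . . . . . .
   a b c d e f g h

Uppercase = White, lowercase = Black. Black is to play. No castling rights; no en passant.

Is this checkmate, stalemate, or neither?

Black to move; black king on a8.
In check: yes, from the white knight on b6.
King squares — a7: available; b7: available; b8: available.
Legal moves for Black: Kb8, Kb7, Ka7.
Black is in check but has 3 legal moves → neither.

neither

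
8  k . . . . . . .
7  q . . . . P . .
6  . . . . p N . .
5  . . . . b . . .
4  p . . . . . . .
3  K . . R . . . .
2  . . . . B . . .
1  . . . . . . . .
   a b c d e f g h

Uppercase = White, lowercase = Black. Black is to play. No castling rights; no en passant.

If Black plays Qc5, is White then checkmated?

After Qc5: white king on a3; in check: yes, from the black queen on c5.
White has 2 legal replies: Kxa4, Ka2.
In check but a legal move exists → not checkmate.

no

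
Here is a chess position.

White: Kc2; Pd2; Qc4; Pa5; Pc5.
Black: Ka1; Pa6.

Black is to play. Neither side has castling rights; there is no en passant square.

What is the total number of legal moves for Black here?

0

Black to move; king on a1.
In check: no.
Legal moves: none.
Count: 0.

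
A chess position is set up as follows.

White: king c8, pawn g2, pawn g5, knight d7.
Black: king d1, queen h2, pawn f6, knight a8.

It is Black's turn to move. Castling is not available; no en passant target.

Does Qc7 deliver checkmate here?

yes

After Qc7: white king on c8; in check: yes, from the black queen on c7.
King squares — b7: attacked by Qc7; c7: attacked by Na8; d7: own knight; b8: attacked by Qc7; d8: attacked by Qc7.
White has no legal moves → checkmate.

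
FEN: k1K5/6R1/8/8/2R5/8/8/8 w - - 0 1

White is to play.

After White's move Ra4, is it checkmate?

After Ra4: black king on a8; in check: yes, from the white rook on a4.
King squares — a7: attacked by Ra4; b7: attacked by Rg7; b8: attacked by Kc8.
Black has no legal moves → checkmate.

yes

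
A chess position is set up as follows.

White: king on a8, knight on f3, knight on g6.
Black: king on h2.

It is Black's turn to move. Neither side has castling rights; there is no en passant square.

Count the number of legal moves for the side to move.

4

Black to move; king on h2.
In check: yes, from the white knight on f3.
Legal moves: Kh3, Kg3, Kg2, Kh1.
Count: 4.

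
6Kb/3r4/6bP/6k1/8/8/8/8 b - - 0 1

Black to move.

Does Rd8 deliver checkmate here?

yes

After Rd8: white king on g8; in check: yes, from the black rook on d8.
King squares — f7: attacked by Bg6; g7: attacked by Bh8; h7: attacked by Bg6; f8: attacked by Rd8; h8: attacked by Rd8.
White has no legal moves → checkmate.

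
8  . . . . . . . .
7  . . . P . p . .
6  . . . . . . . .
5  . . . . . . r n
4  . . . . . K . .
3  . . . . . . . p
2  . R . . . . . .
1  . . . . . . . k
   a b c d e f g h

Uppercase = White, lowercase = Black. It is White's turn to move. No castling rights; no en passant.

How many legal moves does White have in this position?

4

White to move; king on f4.
In check: yes, from the black knight on h5.
Legal moves: Kxg5, Ke4, Kf3, Ke3.
Count: 4.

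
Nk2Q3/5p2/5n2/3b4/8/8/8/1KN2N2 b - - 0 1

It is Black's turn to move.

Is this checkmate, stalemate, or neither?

neither

Black to move; black king on b8.
In check: yes, from the white queen on e8.
Legal moves for Black: Kb7, Ka7, Nxe8.
Black is in check but has 3 legal moves → neither.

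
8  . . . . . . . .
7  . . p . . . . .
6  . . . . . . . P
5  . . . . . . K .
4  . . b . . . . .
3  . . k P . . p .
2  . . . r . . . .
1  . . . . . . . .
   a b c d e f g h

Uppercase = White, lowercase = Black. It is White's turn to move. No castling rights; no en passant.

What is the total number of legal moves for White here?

White to move; king on g5.
In check: no.
Legal moves: Kg6, Kf6, Kh5, Kf5, Kh4, Kg4, Kf4, dxc4, h7, d4.
Count: 10.

10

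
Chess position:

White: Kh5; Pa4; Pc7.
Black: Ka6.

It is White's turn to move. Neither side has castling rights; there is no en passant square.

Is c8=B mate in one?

After c8=B: black king on a6; in check: yes, from the white bishop on c8.
Black has 3 legal replies: Ka7, Kb6, Ka5.
In check but a legal move exists → not checkmate.

no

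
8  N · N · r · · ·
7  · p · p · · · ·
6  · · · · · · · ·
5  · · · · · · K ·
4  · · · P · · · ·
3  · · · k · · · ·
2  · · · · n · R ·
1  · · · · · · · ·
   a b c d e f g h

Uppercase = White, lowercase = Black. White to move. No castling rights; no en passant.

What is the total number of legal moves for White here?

White to move; king on g5.
In check: no.
Legal moves: Ne7, Na7, Nd6, Ncb6, Nc7, Nab6, Kh6, Kg6, Kf6, Kh5, Kf5, Kh4, Kg4, Rg4, Rg3+, Rh2, Rf2, Rxe2, Rg1, d5.
Count: 20.

20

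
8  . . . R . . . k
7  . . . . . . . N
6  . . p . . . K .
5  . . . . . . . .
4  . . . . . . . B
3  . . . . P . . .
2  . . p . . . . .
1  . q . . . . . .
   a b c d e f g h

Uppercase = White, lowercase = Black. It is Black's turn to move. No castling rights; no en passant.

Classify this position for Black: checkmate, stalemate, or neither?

checkmate

Black to move; black king on h8.
In check: yes, from the white rook on d8.
King squares — g7: attacked by Kg6; h7: attacked by Kg6; g8: attacked by Rd8.
Legal moves for Black: none.
In check with no legal moves → checkmate.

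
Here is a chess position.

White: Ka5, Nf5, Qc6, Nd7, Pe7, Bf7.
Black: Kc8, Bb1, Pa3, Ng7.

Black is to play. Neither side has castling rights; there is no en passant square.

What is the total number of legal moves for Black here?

0

Black to move; king on c8.
In check: yes, from the white queen on c6.
Legal moves: none.
Count: 0.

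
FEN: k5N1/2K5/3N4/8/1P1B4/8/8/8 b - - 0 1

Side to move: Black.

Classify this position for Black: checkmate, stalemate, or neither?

Black to move; black king on a8.
In check: no.
King squares — a7: attacked by Bd4; b7: attacked by Nd6; b8: attacked by Kc7.
Legal moves for Black: none.
Not in check and no legal moves → stalemate.

stalemate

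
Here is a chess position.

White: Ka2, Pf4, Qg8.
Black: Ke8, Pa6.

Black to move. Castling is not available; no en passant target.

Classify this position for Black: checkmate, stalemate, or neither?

Black to move; black king on e8.
In check: yes, from the white queen on g8.
Legal moves for Black: Ke7, Kd7.
Black is in check but has 2 legal moves → neither.

neither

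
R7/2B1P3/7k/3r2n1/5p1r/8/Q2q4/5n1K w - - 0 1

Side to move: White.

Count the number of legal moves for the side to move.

White to move; king on h1.
In check: yes, from the black rook on h4.
Legal moves: Kg1.
Count: 1.

1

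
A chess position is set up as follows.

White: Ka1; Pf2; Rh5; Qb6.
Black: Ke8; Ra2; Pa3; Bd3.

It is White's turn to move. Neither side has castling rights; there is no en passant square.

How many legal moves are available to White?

1

White to move; king on a1.
In check: yes, from the black rook on a2.
Legal moves: Kxa2.
Count: 1.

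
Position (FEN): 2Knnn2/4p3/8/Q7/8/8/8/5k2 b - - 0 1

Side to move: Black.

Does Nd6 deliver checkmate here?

no

After Nd6: white king on c8; in check: yes, from the black knight on d6.
White has 3 legal replies: Kxd8, Kb8, Kc7.
In check but a legal move exists → not checkmate.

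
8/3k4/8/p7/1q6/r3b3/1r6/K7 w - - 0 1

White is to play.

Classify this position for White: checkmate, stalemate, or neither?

White to move; white king on a1.
In check: yes, from the black rook on a3.
King squares — b1: attacked by Rb2; a2: attacked by Rb2; b2: attacked by Qb4.
Legal moves for White: none.
In check with no legal moves → checkmate.

checkmate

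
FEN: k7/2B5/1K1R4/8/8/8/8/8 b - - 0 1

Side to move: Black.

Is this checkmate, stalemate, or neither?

Black to move; black king on a8.
In check: no.
King squares — a7: attacked by Kb6; b7: attacked by Kb6; b8: attacked by Bc7.
Legal moves for Black: none.
Not in check and no legal moves → stalemate.

stalemate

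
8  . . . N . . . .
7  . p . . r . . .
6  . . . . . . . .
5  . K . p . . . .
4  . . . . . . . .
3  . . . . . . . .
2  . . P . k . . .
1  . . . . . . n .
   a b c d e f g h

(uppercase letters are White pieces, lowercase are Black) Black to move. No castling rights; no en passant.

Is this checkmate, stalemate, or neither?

neither

Black to move; black king on e2.
In check: no.
Legal moves for Black include: Re8, Rh7, Rg7, Rf7, Rd7, Rc7, Re6, Re5, Re4, Re3, Kf3, Ke3, Kf2, Kd2, Kf1, Ke1, Kd1, Nh3, ... (list truncated; more exist).
Black has legal moves and is not in check → neither.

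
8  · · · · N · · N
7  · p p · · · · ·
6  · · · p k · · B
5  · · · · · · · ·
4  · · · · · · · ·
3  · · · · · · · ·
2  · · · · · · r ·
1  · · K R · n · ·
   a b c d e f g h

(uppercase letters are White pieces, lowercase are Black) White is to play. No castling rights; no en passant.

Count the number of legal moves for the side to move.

20

White to move; king on c1.
In check: no.
Legal moves: Nf7, Ng6, Ng7+, Nxc7+, Nf6, Nxd6, Bf8, Bg7, Bg5, Bf4, Be3, Bd2, Rxd6+, Rd5, Rd4, Rd3, Rd2, Rxf1, Re1+, Kb1.
Count: 20.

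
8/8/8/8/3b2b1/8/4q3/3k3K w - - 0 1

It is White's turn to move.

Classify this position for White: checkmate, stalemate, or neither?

White to move; white king on h1.
In check: no.
King squares — g1: attacked by Bd4; g2: attacked by Qe2; h2: attacked by Qe2.
Legal moves for White: none.
Not in check and no legal moves → stalemate.

stalemate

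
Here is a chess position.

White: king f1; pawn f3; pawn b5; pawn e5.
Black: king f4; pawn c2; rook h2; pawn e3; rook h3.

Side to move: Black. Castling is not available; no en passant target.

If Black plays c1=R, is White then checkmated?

yes

After c1=R: white king on f1; in check: yes, from the black rook on c1.
King squares — e1: attacked by Rc1; g1: attacked by Rc1; e2: attacked by Rh2; f2: attacked by Rh2; g2: attacked by Rh2.
White has no legal moves → checkmate.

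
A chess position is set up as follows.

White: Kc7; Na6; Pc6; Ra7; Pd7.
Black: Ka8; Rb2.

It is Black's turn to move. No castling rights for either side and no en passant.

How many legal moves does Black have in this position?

1

Black to move; king on a8.
In check: yes, from the white rook on a7.
Legal moves: Kxa7.
Count: 1.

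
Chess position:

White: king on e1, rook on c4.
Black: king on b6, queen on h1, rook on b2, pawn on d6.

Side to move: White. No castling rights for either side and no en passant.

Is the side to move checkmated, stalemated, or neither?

White to move; white king on e1.
In check: yes, from the black queen on h1.
King squares — d1: attacked by Qh1; f1: attacked by Qh1; d2: attacked by Rb2; e2: attacked by Rb2; f2: attacked by Rb2.
Legal moves for White: none.
In check with no legal moves → checkmate.

checkmate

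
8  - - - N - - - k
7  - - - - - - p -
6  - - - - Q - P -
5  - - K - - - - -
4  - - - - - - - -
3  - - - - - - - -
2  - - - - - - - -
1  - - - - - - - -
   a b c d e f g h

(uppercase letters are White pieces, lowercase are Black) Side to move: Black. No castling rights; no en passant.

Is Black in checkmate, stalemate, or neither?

stalemate

Black to move; black king on h8.
In check: no.
King squares — g7: own pawn; h7: attacked by Pg6; g8: attacked by Qe6.
Legal moves for Black: none.
Not in check and no legal moves → stalemate.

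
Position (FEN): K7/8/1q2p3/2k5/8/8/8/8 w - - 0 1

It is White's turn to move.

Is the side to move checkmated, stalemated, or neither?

stalemate

White to move; white king on a8.
In check: no.
King squares — a7: attacked by Qb6; b7: attacked by Qb6; b8: attacked by Qb6.
Legal moves for White: none.
Not in check and no legal moves → stalemate.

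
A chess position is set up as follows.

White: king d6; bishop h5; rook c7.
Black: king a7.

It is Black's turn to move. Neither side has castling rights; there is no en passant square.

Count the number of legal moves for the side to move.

Black to move; king on a7.
In check: yes, from the white rook on c7.
Legal moves: Kb8, Ka8, Kb6, Ka6.
Count: 4.

4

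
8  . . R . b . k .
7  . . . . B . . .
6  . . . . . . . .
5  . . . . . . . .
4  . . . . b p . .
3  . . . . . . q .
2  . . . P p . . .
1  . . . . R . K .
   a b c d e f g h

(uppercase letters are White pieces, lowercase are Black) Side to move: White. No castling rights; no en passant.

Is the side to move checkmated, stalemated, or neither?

checkmate

White to move; white king on g1.
In check: yes, from the black queen on g3.
King squares — f1: attacked by Pe2; h1: attacked by Be4; f2: attacked by Qg3; g2: attacked by Qg3; h2: attacked by Qg3.
Legal moves for White: none.
In check with no legal moves → checkmate.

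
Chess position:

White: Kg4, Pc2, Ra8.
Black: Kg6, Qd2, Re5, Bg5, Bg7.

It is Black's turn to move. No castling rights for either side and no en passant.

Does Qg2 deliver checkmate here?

yes

After Qg2: white king on g4; in check: yes, from the black queen on g2.
King squares — f3: attacked by Qg2; g3: attacked by Qg2; h3: attacked by Qg2; f4: attacked by Bg5; h4: attacked by Bg5; f5: attacked by Re5; g5: attacked by Qg2; h5: attacked by Kg6.
White has no legal moves → checkmate.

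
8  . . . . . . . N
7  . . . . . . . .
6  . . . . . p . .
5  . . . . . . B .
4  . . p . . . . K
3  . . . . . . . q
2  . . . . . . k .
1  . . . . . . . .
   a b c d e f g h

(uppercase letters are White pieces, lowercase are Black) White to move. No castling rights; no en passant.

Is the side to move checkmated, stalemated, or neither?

checkmate

White to move; white king on h4.
In check: yes, from the black queen on h3.
King squares — g3: attacked by Kg2; h3: attacked by Kg2; g4: attacked by Qh3; g5: own bishop; h5: attacked by Qh3.
Legal moves for White: none.
In check with no legal moves → checkmate.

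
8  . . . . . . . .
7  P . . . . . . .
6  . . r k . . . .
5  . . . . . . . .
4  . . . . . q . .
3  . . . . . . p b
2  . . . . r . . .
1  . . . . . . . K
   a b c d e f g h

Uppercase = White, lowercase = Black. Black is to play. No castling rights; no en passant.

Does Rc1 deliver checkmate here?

After Rc1: white king on h1; in check: yes, from the black rook on c1.
King squares — g1: attacked by Rc1; g2: attacked by Re2; h2: attacked by Re2.
White has no legal moves → checkmate.

yes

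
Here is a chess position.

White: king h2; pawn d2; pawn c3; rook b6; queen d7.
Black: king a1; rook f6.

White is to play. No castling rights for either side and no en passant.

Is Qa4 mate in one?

After Qa4: black king on a1; in check: yes, from the white queen on a4.
King squares — b1: attacked by Rb6; a2: attacked by Qa4; b2: attacked by Rb6.
Black has no legal moves → checkmate.

yes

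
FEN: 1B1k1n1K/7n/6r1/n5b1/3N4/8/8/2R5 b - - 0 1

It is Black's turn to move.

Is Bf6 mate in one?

yes

After Bf6: white king on h8; in check: yes, from the black bishop on f6.
King squares — g7: attacked by Bf6; h7: attacked by Nf8; g8: attacked by Rg6.
White has no legal moves → checkmate.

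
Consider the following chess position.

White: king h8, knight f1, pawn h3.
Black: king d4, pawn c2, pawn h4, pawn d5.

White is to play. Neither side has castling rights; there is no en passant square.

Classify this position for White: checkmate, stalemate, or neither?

neither

White to move; white king on h8.
In check: no.
Legal moves for White: Kg8, Kh7, Kg7, Ng3, Ne3, Nh2, Nd2.
White has 7 legal moves and is not in check → neither.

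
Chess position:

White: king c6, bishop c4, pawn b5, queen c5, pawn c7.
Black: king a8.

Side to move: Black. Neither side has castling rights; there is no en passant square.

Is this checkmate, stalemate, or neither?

stalemate

Black to move; black king on a8.
In check: no.
King squares — a7: attacked by Qc5; b7: attacked by Kc6; b8: attacked by Pc7.
Legal moves for Black: none.
Not in check and no legal moves → stalemate.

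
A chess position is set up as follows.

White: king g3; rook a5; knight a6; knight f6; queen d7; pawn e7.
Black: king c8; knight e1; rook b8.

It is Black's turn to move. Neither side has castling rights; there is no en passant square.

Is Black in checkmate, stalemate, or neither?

checkmate

Black to move; black king on c8.
In check: yes, from the white queen on d7.
King squares — b7: attacked by Qd7; c7: attacked by Na6; d7: attacked by Nf6; b8: own rook; d8: attacked by Qd7.
Legal moves for Black: none.
In check with no legal moves → checkmate.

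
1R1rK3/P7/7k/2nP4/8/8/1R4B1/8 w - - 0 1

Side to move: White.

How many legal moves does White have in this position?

4

White to move; king on e8.
In check: yes, from the black rook on d8.
Legal moves: Kxd8, Kf7, Ke7, Rxd8.
Count: 4.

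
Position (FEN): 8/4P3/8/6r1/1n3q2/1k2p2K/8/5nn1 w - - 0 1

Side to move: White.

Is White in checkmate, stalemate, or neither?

checkmate

White to move; white king on h3.
In check: yes, from the black knight on g1.
King squares — g2: attacked by Rg5; h2: attacked by Nf1; g3: attacked by Nf1; g4: attacked by Qf4; h4: attacked by Qf4.
Legal moves for White: none.
In check with no legal moves → checkmate.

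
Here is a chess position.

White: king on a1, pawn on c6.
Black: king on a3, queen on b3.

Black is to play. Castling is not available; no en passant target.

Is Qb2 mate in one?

After Qb2: white king on a1; in check: yes, from the black queen on b2.
King squares — b1: attacked by Qb2; a2: attacked by Qb2; b2: attacked by Ka3.
White has no legal moves → checkmate.

yes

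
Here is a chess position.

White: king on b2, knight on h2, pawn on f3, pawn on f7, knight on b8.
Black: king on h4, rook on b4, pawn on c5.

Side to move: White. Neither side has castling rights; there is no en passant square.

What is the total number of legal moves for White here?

White to move; king on b2.
In check: yes, from the black rook on b4.
Legal moves: Kc3, Ka3, Kc2, Ka2, Kc1, Ka1.
Count: 6.

6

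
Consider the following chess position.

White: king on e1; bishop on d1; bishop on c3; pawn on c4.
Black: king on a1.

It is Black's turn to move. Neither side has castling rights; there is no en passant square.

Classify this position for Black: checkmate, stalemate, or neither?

Black to move; black king on a1.
In check: yes, from the white bishop on c3.
Legal moves for Black: Ka2, Kb1.
Black is in check but has 2 legal moves → neither.

neither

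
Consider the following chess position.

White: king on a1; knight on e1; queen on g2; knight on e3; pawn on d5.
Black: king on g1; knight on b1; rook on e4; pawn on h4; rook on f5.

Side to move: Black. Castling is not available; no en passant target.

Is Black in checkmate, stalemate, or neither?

Black to move; black king on g1.
In check: yes, from the white queen on g2.
King squares — f1: attacked by Qg2; h1: attacked by Qg2; f2: attacked by Qg2; g2: attacked by Ne1; h2: attacked by Qg2.
Legal moves for Black: none.
In check with no legal moves → checkmate.

checkmate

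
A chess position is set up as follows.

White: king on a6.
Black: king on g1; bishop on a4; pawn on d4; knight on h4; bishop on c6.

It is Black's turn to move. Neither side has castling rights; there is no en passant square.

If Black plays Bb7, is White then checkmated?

After Bb7: white king on a6; in check: yes, from the black bishop on b7.
White has 4 legal replies: Kxb7, Ka7, Kb6, Ka5.
In check but a legal move exists → not checkmate.

no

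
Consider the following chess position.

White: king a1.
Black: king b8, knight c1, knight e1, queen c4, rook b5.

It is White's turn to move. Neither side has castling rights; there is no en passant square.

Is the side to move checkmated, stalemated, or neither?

stalemate

White to move; white king on a1.
In check: no.
King squares — b1: attacked by Rb5; a2: attacked by Nc1; b2: attacked by Rb5.
Legal moves for White: none.
Not in check and no legal moves → stalemate.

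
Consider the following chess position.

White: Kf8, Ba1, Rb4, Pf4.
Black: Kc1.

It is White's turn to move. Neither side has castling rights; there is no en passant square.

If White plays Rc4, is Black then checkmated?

no

After Rc4: black king on c1; in check: yes, from the white rook on c4.
Black has 3 legal replies: Kd2, Kd1, Kb1.
In check but a legal move exists → not checkmate.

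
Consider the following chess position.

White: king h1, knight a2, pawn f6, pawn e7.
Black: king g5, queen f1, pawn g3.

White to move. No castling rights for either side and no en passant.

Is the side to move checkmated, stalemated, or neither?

White to move; white king on h1.
In check: yes, from the black queen on f1.
King squares — g1: attacked by Qf1; g2: attacked by Qf1; h2: attacked by Pg3.
Legal moves for White: none.
In check with no legal moves → checkmate.

checkmate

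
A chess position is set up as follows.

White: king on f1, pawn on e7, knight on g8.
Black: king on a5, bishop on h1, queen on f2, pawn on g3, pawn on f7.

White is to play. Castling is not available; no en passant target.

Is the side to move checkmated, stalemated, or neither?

White to move; white king on f1.
In check: yes, from the black queen on f2.
King squares — e1: attacked by Qf2; g1: attacked by Qf2; e2: attacked by Qf2; f2: attacked by Pg3; g2: attacked by Bh1.
Legal moves for White: none.
In check with no legal moves → checkmate.

checkmate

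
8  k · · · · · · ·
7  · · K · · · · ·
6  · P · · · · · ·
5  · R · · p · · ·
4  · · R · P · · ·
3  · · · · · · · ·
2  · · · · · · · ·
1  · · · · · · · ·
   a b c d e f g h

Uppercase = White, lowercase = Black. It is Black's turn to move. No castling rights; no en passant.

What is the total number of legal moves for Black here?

Black to move; king on a8.
In check: no.
Legal moves: none.
Count: 0.

0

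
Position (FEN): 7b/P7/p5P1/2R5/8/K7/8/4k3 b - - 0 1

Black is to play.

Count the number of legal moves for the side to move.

Black to move; king on e1.
In check: no.
Legal moves: Bg7, Bf6, Be5, Bd4, Bc3, Bb2+, Ba1, Kf2, Ke2, Kd2, Kf1, Kd1, a5.
Count: 13.

13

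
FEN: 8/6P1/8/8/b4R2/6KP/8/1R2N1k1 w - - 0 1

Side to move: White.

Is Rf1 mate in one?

no

After Rf1: black king on g1; in check: yes, from the white rook on f1.
Black has 1 legal reply: Kxf1.
In check but a legal move exists → not checkmate.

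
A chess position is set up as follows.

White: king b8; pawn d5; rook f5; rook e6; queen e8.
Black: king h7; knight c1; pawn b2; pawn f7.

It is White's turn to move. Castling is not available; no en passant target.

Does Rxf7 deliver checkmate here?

yes

After Rxf7: black king on h7; in check: yes, from the white rook on f7.
King squares — g6: attacked by Re6; h6: attacked by Re6; g7: attacked by Rf7; g8: attacked by Qe8; h8: attacked by Qe8.
Black has no legal moves → checkmate.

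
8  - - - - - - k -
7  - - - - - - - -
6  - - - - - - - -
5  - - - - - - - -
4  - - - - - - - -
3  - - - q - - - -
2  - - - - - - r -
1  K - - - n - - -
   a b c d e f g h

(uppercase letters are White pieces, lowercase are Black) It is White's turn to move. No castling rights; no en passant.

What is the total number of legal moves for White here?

0

White to move; king on a1.
In check: no.
Legal moves: none.
Count: 0.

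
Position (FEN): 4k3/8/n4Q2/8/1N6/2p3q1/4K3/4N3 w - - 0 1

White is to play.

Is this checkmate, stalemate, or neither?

neither

White to move; white king on e2.
In check: no.
Legal moves for White include: Qh8+, Qf8+, Qd8+, Qg7, Qf7+, Qe7+, Qh6, Qg6+, Qe6+, Qd6, Qc6+, Qb6, Qxa6, Qg5, Qf5, Qe5+, Qh4, Qf4, ... (list truncated; more exist).
White has legal moves and is not in check → neither.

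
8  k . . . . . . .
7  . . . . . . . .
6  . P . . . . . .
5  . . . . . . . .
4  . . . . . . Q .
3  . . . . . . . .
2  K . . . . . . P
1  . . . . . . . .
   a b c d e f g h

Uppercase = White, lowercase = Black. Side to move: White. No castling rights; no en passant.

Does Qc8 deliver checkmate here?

yes

After Qc8: black king on a8; in check: yes, from the white queen on c8.
King squares — a7: attacked by Pb6; b7: attacked by Qc8; b8: attacked by Qc8.
Black has no legal moves → checkmate.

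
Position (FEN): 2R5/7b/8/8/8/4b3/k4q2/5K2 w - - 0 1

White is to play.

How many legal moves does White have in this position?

White to move; king on f1.
In check: yes, from the black queen on f2.
Legal moves: none.
Count: 0.

0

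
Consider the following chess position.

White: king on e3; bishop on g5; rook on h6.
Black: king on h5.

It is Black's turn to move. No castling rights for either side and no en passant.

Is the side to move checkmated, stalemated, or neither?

Black to move; black king on h5.
In check: yes, from the white rook on h6.
Legal moves for Black: Kxg5, Kg4.
Black is in check but has 2 legal moves → neither.

neither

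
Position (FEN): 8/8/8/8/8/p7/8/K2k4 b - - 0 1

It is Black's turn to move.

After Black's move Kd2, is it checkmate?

no

After Kd2: white king on a1; in check: no.
White is not in check, so this cannot be checkmate.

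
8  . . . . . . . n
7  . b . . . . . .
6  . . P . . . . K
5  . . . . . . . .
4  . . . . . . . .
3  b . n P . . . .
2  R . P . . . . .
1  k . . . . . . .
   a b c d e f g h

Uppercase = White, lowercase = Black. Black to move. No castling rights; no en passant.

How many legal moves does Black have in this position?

3

Black to move; king on a1.
In check: yes, from the white rook on a2.
Legal moves: Kxa2, Kb1, Nxa2.
Count: 3.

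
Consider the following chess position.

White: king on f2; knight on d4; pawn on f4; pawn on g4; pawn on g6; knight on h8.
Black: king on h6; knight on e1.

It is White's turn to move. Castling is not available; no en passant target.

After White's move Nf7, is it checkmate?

no

After Nf7: black king on h6; in check: yes, from the white knight on f7.
Black has 2 legal replies: Kg7, Kxg6.
In check but a legal move exists → not checkmate.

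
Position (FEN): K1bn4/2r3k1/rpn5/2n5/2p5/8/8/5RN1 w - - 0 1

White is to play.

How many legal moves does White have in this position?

White to move; king on a8.
In check: yes, from the black rook on a6.
Legal moves: none.
Count: 0.

0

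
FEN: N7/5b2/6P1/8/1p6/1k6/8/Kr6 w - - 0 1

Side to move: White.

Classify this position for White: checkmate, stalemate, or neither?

neither

White to move; white king on a1.
In check: yes, from the black rook on b1.
King squares — b1: available; a2: attacked by Kb3; b2: attacked by Rb1.
Legal moves for White: Kxb1.
White is in check but has 1 legal move → neither.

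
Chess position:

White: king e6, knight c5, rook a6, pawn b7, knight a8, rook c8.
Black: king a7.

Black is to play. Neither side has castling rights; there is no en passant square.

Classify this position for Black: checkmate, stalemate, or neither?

checkmate

Black to move; black king on a7.
In check: yes, from the white rook on a6.
King squares — a6: attacked by Nc5; b6: attacked by Ra6; b7: attacked by Nc5; a8: attacked by Ra6; b8: attacked by Rc8.
Legal moves for Black: none.
In check with no legal moves → checkmate.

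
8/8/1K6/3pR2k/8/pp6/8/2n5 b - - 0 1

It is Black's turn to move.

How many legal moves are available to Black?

Black to move; king on h5.
In check: yes, from the white rook on e5.
Legal moves: Kh6, Kg6, Kh4, Kg4.
Count: 4.

4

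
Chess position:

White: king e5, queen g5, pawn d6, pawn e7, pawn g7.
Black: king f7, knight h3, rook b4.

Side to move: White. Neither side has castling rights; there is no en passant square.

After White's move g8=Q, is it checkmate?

After g8=Q: black king on f7; in check: yes, from the white queen on g8.
King squares — e6: attacked by Ke5; f6: attacked by Ke5; g6: attacked by Qg5; e7: attacked by Qg5; g7: attacked by Qg5; e8: attacked by Qg8; f8: attacked by Pe7; g8: attacked by Qg5.
Black has no legal moves → checkmate.

yes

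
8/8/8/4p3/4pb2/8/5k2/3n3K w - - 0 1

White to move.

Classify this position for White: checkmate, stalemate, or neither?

White to move; white king on h1.
In check: no.
King squares — g1: attacked by Kf2; g2: attacked by Kf2; h2: attacked by Bf4.
Legal moves for White: none.
Not in check and no legal moves → stalemate.

stalemate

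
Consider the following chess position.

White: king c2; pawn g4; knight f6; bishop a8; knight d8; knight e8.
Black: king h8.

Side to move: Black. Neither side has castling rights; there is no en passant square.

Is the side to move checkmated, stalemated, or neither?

stalemate

Black to move; black king on h8.
In check: no.
King squares — g7: attacked by Ne8; h7: attacked by Nf6; g8: attacked by Nf6.
Legal moves for Black: none.
Not in check and no legal moves → stalemate.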